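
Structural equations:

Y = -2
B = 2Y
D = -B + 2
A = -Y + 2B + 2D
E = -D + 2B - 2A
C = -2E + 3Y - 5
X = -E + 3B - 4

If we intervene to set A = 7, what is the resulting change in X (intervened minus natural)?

2

The intervention breaks the incoming arrows to A: A = -Y + 2B + 2D no longer applies, and A = 7.
B = 2Y  [with Y=-2]  = -4
D = -B + 2  [with B=-4]  = 6
E = -D + 2B - 2A  [with D=6, B=-4, A=7]  = -28
X = -E + 3B - 4  [with E=-28, B=-4]  = 12
Without intervention: B = 2Y  [with Y=-2]  = -4; D = -B + 2  [with B=-4]  = 6; A = -Y + 2B + 2D  [with Y=-2, B=-4, D=6]  = 6; E = -D + 2B - 2A  [with D=6, B=-4, A=6]  = -26; X = -E + 3B - 4  [with E=-26, B=-4]  = 10.
Change = 12 − 10 = 2.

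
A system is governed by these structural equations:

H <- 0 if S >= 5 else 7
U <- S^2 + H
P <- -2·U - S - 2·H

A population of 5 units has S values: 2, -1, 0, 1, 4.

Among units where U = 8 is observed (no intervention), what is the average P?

Observing U=8 restricts to units where U's equation naturally yields 8: S ∈ {-1, 1}. In that subpopulation P = -29, -31, mean -30.

-30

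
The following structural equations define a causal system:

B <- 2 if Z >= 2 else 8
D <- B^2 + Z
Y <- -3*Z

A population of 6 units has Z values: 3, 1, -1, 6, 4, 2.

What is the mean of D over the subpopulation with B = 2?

Conditioning on B=2 selects the 4 unit(s) with Z ∈ {3, 6, 4, 2}. Their D values: 7, 10, 8, 6. Mean = 7.75.

7.75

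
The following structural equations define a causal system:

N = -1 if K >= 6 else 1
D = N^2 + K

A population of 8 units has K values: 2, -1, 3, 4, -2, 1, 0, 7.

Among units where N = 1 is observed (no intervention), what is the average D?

Conditioning on N=1 selects the 7 unit(s) with K ∈ {2, -1, 3, 4, -2, 1, 0}. Their D values: 3, 0, 4, 5, -1, 2, 1. Mean = 2.

2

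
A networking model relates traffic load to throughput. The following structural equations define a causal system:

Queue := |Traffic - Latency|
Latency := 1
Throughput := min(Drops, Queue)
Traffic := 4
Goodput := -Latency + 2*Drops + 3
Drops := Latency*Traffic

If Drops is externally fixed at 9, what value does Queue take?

3

Under do(Drops=9), the mechanism Drops := Latency*Traffic is discarded; Drops is fixed at 9.
Since Queue is not a descendant of the intervened variable, it is unaffected.
Queue = |Traffic - Latency|  [with Traffic=4, Latency=1]  = 3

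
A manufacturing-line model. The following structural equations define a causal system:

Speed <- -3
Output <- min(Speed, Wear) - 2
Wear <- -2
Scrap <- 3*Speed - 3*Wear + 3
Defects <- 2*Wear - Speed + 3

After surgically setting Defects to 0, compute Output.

-5

do(Defects=0) replaces the equation Defects <- 2*Wear - Speed + 3 with the constant Defects = 0.
Output is not downstream of the intervention, so its value is determined by the original equations.
Output = min(Speed, Wear) - 2  [with Speed=-3, Wear=-2]  = -5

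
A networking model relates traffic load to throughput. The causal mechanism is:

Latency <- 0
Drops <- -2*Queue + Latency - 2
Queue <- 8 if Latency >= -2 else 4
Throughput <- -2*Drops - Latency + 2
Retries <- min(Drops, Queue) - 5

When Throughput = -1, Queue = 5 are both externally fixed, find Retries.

Setting Throughput = -1, Queue = 5 by intervention discards those variables' equations.
Drops = -2*Queue + Latency - 2  [with Queue=5, Latency=0]  = -12
Retries = min(Drops, Queue) - 5  [with Drops=-12, Queue=5]  = -17

-17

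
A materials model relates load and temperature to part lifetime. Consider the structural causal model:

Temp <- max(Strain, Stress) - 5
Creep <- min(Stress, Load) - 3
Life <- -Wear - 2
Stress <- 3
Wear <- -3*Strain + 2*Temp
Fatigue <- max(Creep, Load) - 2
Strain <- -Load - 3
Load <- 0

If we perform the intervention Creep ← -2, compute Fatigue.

-2

Under do(Creep=-2), the mechanism Creep <- min(Stress, Load) - 3 is discarded; Creep is fixed at -2.
Fatigue = max(Creep, Load) - 2  [with Creep=-2, Load=0]  = -2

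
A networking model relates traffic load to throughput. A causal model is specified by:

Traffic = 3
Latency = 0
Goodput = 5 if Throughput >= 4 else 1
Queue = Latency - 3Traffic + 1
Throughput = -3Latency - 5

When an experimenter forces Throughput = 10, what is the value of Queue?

Under do(Throughput=10), the mechanism Throughput = -3Latency - 5 is discarded; Throughput is fixed at 10.
Since Queue is not a descendant of the intervened variable, it is unaffected.
Queue = Latency - 3Traffic + 1  [with Latency=0, Traffic=3]  = -8

-8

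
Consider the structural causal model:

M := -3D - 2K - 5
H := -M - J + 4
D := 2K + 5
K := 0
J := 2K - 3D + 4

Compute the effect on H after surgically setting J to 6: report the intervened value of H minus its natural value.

-17

Intervening sets J = 6 and removes its equation (J := 2K - 3D + 4).
D = 2K + 5  [with K=0]  = 5
M = -3D - 2K - 5  [with D=5, K=0]  = -20
H = -M - J + 4  [with M=-20, J=6]  = 18
Without intervention: D = 2K + 5  [with K=0]  = 5; M = -3D - 2K - 5  [with D=5, K=0]  = -20; J = 2K - 3D + 4  [with K=0, D=5]  = -11; H = -M - J + 4  [with M=-20, J=-11]  = 35.
Change = 18 − 35 = -17.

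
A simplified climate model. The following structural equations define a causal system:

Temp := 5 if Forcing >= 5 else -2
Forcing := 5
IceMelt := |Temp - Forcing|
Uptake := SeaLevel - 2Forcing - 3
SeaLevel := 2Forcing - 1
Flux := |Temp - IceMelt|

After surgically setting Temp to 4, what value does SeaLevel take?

Under do(Temp=4), the mechanism Temp := 5 if Forcing >= 5 else -2 is discarded; Temp is fixed at 4.
Since SeaLevel is not a descendant of the intervened variable, it is unaffected.
SeaLevel = 2Forcing - 1  [with Forcing=5]  = 9

9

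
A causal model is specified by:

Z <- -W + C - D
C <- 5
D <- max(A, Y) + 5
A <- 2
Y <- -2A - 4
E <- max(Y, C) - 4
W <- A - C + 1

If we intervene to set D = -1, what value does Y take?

-8

do(D=-1) replaces the equation D <- max(A, Y) + 5 with the constant D = -1.
Y is not downstream of the intervention, so its value is determined by the original equations.
Y = -2A - 4  [with A=2]  = -8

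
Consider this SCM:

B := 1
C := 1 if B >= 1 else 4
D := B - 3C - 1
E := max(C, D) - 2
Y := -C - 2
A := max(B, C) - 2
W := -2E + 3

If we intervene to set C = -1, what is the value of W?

1

Under do(C=-1), the mechanism C := 1 if B >= 1 else 4 is discarded; C is fixed at -1.
D = B - 3C - 1  [with B=1, C=-1]  = 3
E = max(C, D) - 2  [with C=-1, D=3]  = 1
W = -2E + 3  [with E=1]  = 1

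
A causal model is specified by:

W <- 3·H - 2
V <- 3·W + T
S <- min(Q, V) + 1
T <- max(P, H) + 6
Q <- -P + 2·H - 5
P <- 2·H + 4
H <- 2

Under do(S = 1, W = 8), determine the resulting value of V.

Under do(S = 1, W = 8), each intervened variable's structural equation is replaced by its fixed value.
P = 2·H + 4  [with H=2]  = 8
T = max(P, H) + 6  [with P=8, H=2]  = 14
V = 3·W + T  [with W=8, T=14]  = 38

38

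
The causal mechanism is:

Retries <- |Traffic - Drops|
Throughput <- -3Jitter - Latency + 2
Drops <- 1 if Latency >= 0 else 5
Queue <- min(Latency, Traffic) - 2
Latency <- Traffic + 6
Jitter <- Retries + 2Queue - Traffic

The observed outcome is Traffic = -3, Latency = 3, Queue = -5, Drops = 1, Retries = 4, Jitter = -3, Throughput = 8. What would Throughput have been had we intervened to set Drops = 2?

5

The intervention breaks the incoming arrows to Drops: Drops <- 1 if Latency >= 0 else 5 no longer applies, and Drops = 2.
Latency = Traffic + 6  [with Traffic=-3]  = 3
Queue = min(Latency, Traffic) - 2  [with Latency=3, Traffic=-3]  = -5
Retries = |Traffic - Drops|  [with Traffic=-3, Drops=2]  = 5
Jitter = Retries + 2Queue - Traffic  [with Retries=5, Queue=-5, Traffic=-3]  = -2
Throughput = -3Jitter - Latency + 2  [with Jitter=-2, Latency=3]  = 5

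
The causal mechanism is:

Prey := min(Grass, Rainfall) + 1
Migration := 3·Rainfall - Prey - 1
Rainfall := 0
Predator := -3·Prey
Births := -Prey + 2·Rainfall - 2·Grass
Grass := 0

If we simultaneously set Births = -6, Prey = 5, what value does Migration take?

The joint intervention fixes Births = -6, Prey = 5, removing each variable's own equation.
Migration = 3·Rainfall - Prey - 1  [with Rainfall=0, Prey=5]  = -6

-6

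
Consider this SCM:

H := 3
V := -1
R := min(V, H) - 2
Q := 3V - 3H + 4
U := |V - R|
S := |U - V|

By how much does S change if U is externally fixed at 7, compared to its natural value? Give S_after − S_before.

The intervention breaks the incoming arrows to U: U := |V - R| no longer applies, and U = 7.
S = |U - V|  [with U=7, V=-1]  = 8
Without intervention: R = min(V, H) - 2  [with V=-1, H=3]  = -3; U = |V - R|  [with V=-1, R=-3]  = 2; S = |U - V|  [with U=2, V=-1]  = 3.
Change = 8 − 3 = 5.

5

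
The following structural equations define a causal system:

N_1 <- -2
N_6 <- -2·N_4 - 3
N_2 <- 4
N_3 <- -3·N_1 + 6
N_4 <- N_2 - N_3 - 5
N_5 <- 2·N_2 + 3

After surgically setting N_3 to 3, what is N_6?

The intervention breaks the incoming arrows to N_3: N_3 <- -3·N_1 + 6 no longer applies, and N_3 = 3.
N_4 = N_2 - N_3 - 5  [with N_2=4, N_3=3]  = -4
N_6 = -2·N_4 - 3  [with N_4=-4]  = 5

5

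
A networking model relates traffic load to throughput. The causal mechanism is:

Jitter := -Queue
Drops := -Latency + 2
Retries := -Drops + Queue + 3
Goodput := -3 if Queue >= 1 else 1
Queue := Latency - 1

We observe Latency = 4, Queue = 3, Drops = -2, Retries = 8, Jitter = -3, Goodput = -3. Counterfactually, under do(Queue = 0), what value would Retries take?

5

Under do(Queue=0), the mechanism Queue := Latency - 1 is discarded; Queue is fixed at 0.
Drops = -Latency + 2  [with Latency=4]  = -2
Retries = -Drops + Queue + 3  [with Drops=-2, Queue=0]  = 5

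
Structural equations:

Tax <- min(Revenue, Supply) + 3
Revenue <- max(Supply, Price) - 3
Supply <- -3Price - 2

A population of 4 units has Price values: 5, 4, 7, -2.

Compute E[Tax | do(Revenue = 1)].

-10.25

The intervention sets Revenue=1 in all 4 units regardless of Price. Recomputing Tax per unit gives -14, -11, -20, 4; average -10.25.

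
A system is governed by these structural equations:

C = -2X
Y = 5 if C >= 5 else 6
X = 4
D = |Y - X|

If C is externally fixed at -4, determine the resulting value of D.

Under do(C=-4), the mechanism C = -2X is discarded; C is fixed at -4.
Y = 5 if C >= 5 else 6  [with C=-4]  = 6
D = |Y - X|  [with Y=6, X=4]  = 2

2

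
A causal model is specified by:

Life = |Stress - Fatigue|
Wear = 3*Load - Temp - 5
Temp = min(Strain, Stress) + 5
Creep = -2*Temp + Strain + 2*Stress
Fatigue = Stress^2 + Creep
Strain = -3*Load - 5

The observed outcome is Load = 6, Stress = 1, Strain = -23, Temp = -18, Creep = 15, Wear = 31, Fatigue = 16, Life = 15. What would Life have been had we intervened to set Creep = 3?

do(Creep=3) replaces the equation Creep = -2*Temp + Strain + 2*Stress with the constant Creep = 3.
Fatigue = Stress^2 + Creep  [with Stress=1, Creep=3]  = 4
Life = |Stress - Fatigue|  [with Stress=1, Fatigue=4]  = 3

3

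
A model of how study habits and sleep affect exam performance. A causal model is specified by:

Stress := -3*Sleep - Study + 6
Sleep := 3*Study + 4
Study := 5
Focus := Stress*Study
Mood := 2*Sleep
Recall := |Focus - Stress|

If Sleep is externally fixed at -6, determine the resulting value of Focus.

95

Under do(Sleep=-6), the mechanism Sleep := 3*Study + 4 is discarded; Sleep is fixed at -6.
Stress = -3*Sleep - Study + 6  [with Sleep=-6, Study=5]  = 19
Focus = Stress*Study  [with Stress=19, Study=5]  = 95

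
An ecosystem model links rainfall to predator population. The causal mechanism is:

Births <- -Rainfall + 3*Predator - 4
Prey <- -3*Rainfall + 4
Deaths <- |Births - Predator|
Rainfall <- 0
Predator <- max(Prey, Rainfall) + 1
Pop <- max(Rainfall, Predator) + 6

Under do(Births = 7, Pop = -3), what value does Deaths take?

2

Setting Births = 7, Pop = -3 by intervention discards those variables' equations.
Prey = -3*Rainfall + 4  [with Rainfall=0]  = 4
Predator = max(Prey, Rainfall) + 1  [with Prey=4, Rainfall=0]  = 5
Deaths = |Births - Predator|  [with Births=7, Predator=5]  = 2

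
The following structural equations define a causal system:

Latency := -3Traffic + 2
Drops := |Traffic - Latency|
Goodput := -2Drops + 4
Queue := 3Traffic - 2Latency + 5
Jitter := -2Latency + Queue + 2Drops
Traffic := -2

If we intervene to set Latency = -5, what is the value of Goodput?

Under do(Latency=-5), the mechanism Latency := -3Traffic + 2 is discarded; Latency is fixed at -5.
Drops = |Traffic - Latency|  [with Traffic=-2, Latency=-5]  = 3
Goodput = -2Drops + 4  [with Drops=3]  = -2

-2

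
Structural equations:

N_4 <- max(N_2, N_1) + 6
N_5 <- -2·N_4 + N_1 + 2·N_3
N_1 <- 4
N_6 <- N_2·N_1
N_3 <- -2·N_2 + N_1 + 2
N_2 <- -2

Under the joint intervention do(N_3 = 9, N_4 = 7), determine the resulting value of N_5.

8

Setting N_3 = 9, N_4 = 7 by intervention discards those variables' equations.
N_5 = -2·N_4 + N_1 + 2·N_3  [with N_4=7, N_1=4, N_3=9]  = 8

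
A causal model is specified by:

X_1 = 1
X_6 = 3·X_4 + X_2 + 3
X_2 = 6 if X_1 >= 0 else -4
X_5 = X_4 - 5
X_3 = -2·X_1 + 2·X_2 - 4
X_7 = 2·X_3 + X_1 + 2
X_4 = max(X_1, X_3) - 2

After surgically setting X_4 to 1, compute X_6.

Under do(X_4=1), the mechanism X_4 = max(X_1, X_3) - 2 is discarded; X_4 is fixed at 1.
X_2 = 6 if X_1 >= 0 else -4  [with X_1=1]  = 6
X_6 = 3·X_4 + X_2 + 3  [with X_4=1, X_2=6]  = 12

12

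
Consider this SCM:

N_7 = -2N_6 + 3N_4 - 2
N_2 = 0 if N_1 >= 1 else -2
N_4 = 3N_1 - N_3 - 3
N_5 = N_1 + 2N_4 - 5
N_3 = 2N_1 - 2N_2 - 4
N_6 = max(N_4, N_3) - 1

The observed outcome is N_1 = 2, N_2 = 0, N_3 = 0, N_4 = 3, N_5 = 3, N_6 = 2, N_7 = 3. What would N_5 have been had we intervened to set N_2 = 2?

11

do(N_2=2) replaces the equation N_2 = 0 if N_1 >= 1 else -2 with the constant N_2 = 2.
N_3 = 2N_1 - 2N_2 - 4  [with N_1=2, N_2=2]  = -4
N_4 = 3N_1 - N_3 - 3  [with N_1=2, N_3=-4]  = 7
N_5 = N_1 + 2N_4 - 5  [with N_1=2, N_4=7]  = 11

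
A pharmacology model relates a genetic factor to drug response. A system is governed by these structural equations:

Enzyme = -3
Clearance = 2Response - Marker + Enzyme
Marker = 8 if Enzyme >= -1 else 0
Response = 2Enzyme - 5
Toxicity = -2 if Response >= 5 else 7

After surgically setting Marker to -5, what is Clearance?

-20

do(Marker=-5) replaces the equation Marker = 8 if Enzyme >= -1 else 0 with the constant Marker = -5.
Response = 2Enzyme - 5  [with Enzyme=-3]  = -11
Clearance = 2Response - Marker + Enzyme  [with Response=-11, Marker=-5, Enzyme=-3]  = -20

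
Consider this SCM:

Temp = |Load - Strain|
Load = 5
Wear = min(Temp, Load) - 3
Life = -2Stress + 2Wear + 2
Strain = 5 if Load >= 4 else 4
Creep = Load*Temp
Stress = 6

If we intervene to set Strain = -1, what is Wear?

The intervention breaks the incoming arrows to Strain: Strain = 5 if Load >= 4 else 4 no longer applies, and Strain = -1.
Temp = |Load - Strain|  [with Load=5, Strain=-1]  = 6
Wear = min(Temp, Load) - 3  [with Temp=6, Load=5]  = 2

2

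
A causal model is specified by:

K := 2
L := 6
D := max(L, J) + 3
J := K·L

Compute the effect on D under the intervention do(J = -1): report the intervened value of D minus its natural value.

-6

The intervention breaks the incoming arrows to J: J := K·L no longer applies, and J = -1.
D = max(L, J) + 3  [with L=6, J=-1]  = 9
Without intervention: J = K·L  [with K=2, L=6]  = 12; D = max(L, J) + 3  [with L=6, J=12]  = 15.
Change = 9 − 15 = -6.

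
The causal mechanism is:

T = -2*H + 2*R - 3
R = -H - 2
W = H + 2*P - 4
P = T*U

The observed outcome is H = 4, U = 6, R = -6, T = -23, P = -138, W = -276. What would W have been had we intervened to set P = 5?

The intervention breaks the incoming arrows to P: P = T*U no longer applies, and P = 5.
W = H + 2*P - 4  [with H=4, P=5]  = 10

10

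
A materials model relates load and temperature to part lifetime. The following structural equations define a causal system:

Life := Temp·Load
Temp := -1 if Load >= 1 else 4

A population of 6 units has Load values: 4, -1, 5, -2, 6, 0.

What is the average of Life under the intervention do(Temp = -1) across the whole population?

do(Temp=-1) breaks Temp's dependence on Load. With Temp=-1 fixed, Life across the units is -4, 1, -5, 2, -6, 0, mean -2.

-2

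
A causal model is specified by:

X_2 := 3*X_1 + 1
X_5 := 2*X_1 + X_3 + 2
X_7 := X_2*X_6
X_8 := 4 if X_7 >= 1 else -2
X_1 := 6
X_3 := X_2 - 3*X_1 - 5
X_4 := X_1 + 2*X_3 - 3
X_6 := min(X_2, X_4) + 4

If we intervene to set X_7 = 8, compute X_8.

do(X_7=8) replaces the equation X_7 := X_2*X_6 with the constant X_7 = 8.
X_8 = 4 if X_7 >= 1 else -2  [with X_7=8]  = 4

4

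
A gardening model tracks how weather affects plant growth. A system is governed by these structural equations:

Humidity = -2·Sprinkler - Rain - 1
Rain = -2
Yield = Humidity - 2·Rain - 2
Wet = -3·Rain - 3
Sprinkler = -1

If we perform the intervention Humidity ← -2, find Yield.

Intervening sets Humidity = -2 and removes its equation (Humidity = -2·Sprinkler - Rain - 1).
Yield = Humidity - 2·Rain - 2  [with Humidity=-2, Rain=-2]  = 0

0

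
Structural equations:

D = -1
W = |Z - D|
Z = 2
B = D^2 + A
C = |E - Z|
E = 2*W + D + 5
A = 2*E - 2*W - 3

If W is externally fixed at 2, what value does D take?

Under do(W=2), the mechanism W = |Z - D| is discarded; W is fixed at 2.
D is not downstream of the intervention, so its value is determined by the original equations.

-1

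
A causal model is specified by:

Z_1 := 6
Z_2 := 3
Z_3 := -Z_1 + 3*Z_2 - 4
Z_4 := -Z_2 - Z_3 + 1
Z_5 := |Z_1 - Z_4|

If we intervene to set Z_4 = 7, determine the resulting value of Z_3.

Under do(Z_4=7), the mechanism Z_4 := -Z_2 - Z_3 + 1 is discarded; Z_4 is fixed at 7.
Since Z_3 is not a descendant of the intervened variable, it is unaffected.
Z_3 = -Z_1 + 3*Z_2 - 4  [with Z_1=6, Z_2=3]  = -1

-1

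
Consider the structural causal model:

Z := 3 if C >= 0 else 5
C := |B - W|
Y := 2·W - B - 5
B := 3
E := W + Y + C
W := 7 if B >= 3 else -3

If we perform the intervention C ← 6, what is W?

Under do(C=6), the mechanism C := |B - W| is discarded; C is fixed at 6.
Since W is not a descendant of the intervened variable, it is unaffected.
W = 7 if B >= 3 else -3  [with B=3]  = 7

7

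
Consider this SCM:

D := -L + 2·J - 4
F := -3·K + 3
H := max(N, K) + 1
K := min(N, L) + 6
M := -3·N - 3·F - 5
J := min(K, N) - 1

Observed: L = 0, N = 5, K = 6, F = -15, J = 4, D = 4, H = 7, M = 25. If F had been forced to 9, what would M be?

-47

do(F=9) replaces the equation F := -3·K + 3 with the constant F = 9.
M = -3·N - 3·F - 5  [with N=5, F=9]  = -47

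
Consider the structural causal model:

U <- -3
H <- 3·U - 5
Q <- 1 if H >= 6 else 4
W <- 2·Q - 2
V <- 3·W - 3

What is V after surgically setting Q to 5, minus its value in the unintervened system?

6

do(Q=5) replaces the equation Q <- 1 if H >= 6 else 4 with the constant Q = 5.
W = 2·Q - 2  [with Q=5]  = 8
V = 3·W - 3  [with W=8]  = 21
Without intervention: H = 3·U - 5  [with U=-3]  = -14; Q = 1 if H >= 6 else 4  [with H=-14]  = 4; W = 2·Q - 2  [with Q=4]  = 6; V = 3·W - 3  [with W=6]  = 15.
Change = 21 − 15 = 6.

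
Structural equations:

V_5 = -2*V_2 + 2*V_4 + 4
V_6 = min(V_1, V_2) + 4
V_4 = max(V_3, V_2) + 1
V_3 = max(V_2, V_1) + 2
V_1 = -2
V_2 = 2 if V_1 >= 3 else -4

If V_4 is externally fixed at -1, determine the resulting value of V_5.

Intervening sets V_4 = -1 and removes its equation (V_4 = max(V_3, V_2) + 1).
V_2 = 2 if V_1 >= 3 else -4  [with V_1=-2]  = -4
V_5 = -2*V_2 + 2*V_4 + 4  [with V_2=-4, V_4=-1]  = 10

10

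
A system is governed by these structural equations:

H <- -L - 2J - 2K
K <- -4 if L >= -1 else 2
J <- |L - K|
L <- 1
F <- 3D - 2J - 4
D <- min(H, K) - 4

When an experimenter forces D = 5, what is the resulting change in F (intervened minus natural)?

39

The intervention breaks the incoming arrows to D: D <- min(H, K) - 4 no longer applies, and D = 5.
K = -4 if L >= -1 else 2  [with L=1]  = -4
J = |L - K|  [with L=1, K=-4]  = 5
F = 3D - 2J - 4  [with D=5, J=5]  = 1
Without intervention: K = -4 if L >= -1 else 2  [with L=1]  = -4; J = |L - K|  [with L=1, K=-4]  = 5; H = -L - 2J - 2K  [with L=1, J=5, K=-4]  = -3; D = min(H, K) - 4  [with H=-3, K=-4]  = -8; F = 3D - 2J - 4  [with D=-8, J=5]  = -38.
Change = 1 − (-38) = 39.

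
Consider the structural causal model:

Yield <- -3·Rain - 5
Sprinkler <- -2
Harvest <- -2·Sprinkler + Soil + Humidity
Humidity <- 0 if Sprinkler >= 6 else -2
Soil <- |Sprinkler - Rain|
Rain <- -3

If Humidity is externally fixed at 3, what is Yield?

Intervening sets Humidity = 3 and removes its equation (Humidity <- 0 if Sprinkler >= 6 else -2).
No directed path runs from Humidity to Yield, so Yield keeps its natural value.
Yield = -3·Rain - 5  [with Rain=-3]  = 4

4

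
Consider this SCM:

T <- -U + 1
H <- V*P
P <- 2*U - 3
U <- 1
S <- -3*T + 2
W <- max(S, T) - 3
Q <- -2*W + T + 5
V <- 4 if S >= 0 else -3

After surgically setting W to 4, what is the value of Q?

The intervention breaks the incoming arrows to W: W <- max(S, T) - 3 no longer applies, and W = 4.
T = -U + 1  [with U=1]  = 0
Q = -2*W + T + 5  [with W=4, T=0]  = -3

-3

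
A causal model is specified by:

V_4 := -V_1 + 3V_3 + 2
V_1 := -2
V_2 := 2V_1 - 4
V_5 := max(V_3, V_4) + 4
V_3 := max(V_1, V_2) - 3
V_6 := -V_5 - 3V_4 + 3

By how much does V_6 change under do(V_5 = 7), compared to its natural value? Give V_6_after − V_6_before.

The intervention breaks the incoming arrows to V_5: V_5 := max(V_3, V_4) + 4 no longer applies, and V_5 = 7.
V_2 = 2V_1 - 4  [with V_1=-2]  = -8
V_3 = max(V_1, V_2) - 3  [with V_1=-2, V_2=-8]  = -5
V_4 = -V_1 + 3V_3 + 2  [with V_1=-2, V_3=-5]  = -11
V_6 = -V_5 - 3V_4 + 3  [with V_5=7, V_4=-11]  = 29
Without intervention: V_2 = 2V_1 - 4  [with V_1=-2]  = -8; V_3 = max(V_1, V_2) - 3  [with V_1=-2, V_2=-8]  = -5; V_4 = -V_1 + 3V_3 + 2  [with V_1=-2, V_3=-5]  = -11; V_5 = max(V_3, V_4) + 4  [with V_3=-5, V_4=-11]  = -1; V_6 = -V_5 - 3V_4 + 3  [with V_5=-1, V_4=-11]  = 37.
Change = 29 − 37 = -8.

-8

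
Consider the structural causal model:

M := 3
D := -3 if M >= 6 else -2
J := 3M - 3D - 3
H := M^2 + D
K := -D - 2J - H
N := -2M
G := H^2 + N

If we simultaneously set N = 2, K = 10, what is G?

Setting N = 2, K = 10 by intervention discards those variables' equations.
D = -3 if M >= 6 else -2  [with M=3]  = -2
H = M^2 + D  [with M=3, D=-2]  = 7
G = H^2 + N  [with H=7, N=2]  = 51

51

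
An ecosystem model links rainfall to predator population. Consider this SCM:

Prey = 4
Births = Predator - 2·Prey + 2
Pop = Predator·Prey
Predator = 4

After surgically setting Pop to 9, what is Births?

-2

Under do(Pop=9), the mechanism Pop = Predator·Prey is discarded; Pop is fixed at 9.
Since Births is not a descendant of the intervened variable, it is unaffected.
Births = Predator - 2·Prey + 2  [with Predator=4, Prey=4]  = -2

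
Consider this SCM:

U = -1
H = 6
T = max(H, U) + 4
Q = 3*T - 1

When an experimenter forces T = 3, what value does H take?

Under do(T=3), the mechanism T = max(H, U) + 4 is discarded; T is fixed at 3.
Since H is not a descendant of the intervened variable, it is unaffected.

6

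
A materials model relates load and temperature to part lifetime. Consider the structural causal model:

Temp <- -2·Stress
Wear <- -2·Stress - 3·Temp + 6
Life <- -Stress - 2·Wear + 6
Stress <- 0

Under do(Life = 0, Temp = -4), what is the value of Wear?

Setting Life = 0, Temp = -4 by intervention discards those variables' equations.
Wear = -2·Stress - 3·Temp + 6  [with Stress=0, Temp=-4]  = 18

18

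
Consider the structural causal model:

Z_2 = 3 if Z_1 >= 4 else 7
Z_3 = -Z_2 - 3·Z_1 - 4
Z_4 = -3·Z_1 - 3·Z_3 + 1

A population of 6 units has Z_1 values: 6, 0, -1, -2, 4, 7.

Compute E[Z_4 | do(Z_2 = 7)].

Under do(Z_2=7), Z_2's equation is replaced by Z_2=7 for every unit. Per-unit Z_4: 70, 34, 28, 22, 58, 76. Mean = 48.

48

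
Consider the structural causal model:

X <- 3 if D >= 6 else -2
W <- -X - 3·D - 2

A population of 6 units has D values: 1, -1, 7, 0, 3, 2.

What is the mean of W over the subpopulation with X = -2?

E[W|X=-2] averages over only the 5 units with X=-2 (D = 1, -1, 0, 3, 2): W = -3, 3, 0, -9, -6, mean -3.

-3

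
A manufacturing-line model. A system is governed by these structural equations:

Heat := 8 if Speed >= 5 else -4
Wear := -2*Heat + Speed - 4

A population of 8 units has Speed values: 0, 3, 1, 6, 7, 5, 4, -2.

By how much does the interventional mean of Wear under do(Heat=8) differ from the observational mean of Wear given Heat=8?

Every unit gets Heat=8 under the intervention. Wear values become -20, -17, -19, -14, -13, -15, -16, -22; E[Wear|do(Heat=8)] = -17.
Observing Heat=8 restricts to units where Heat's equation naturally yields 8: Speed ∈ {6, 7, 5}. In that subpopulation Wear = -14, -13, -15, mean -14.
Difference = -17 − (-14) = -3.

-3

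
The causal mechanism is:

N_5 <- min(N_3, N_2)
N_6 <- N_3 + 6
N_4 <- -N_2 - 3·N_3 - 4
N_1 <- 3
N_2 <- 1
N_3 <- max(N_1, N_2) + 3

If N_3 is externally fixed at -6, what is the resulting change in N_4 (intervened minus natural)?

The intervention breaks the incoming arrows to N_3: N_3 <- max(N_1, N_2) + 3 no longer applies, and N_3 = -6.
N_4 = -N_2 - 3·N_3 - 4  [with N_2=1, N_3=-6]  = 13
Without intervention: N_3 = max(N_1, N_2) + 3  [with N_1=3, N_2=1]  = 6; N_4 = -N_2 - 3·N_3 - 4  [with N_2=1, N_3=6]  = -23.
Change = 13 − (-23) = 36.

36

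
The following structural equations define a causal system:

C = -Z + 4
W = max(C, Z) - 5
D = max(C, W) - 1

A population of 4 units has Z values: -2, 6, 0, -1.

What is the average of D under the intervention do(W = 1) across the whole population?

do(W=1) breaks W's dependence on Z. With W=1 fixed, D across the units is 5, 0, 3, 4, mean 3.

3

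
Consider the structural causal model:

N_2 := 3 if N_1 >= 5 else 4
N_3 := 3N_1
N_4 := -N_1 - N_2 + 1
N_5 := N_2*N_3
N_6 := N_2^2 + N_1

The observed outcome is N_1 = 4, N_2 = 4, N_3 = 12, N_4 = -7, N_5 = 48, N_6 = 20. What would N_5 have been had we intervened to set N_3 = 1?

do(N_3=1) replaces the equation N_3 := 3N_1 with the constant N_3 = 1.
N_2 = 3 if N_1 >= 5 else 4  [with N_1=4]  = 4
N_5 = N_2*N_3  [with N_2=4, N_3=1]  = 4

4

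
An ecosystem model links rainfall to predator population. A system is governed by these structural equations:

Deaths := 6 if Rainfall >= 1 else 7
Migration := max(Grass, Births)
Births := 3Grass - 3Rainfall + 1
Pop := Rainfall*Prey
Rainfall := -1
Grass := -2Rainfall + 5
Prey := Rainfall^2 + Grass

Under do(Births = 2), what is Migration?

7

Under do(Births=2), the mechanism Births := 3Grass - 3Rainfall + 1 is discarded; Births is fixed at 2.
Grass = -2Rainfall + 5  [with Rainfall=-1]  = 7
Migration = max(Grass, Births)  [with Grass=7, Births=2]  = 7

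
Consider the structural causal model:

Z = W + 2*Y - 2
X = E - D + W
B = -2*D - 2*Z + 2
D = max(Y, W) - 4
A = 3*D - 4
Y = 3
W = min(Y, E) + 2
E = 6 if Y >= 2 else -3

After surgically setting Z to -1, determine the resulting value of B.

2

Under do(Z=-1), the mechanism Z = W + 2*Y - 2 is discarded; Z is fixed at -1.
E = 6 if Y >= 2 else -3  [with Y=3]  = 6
W = min(Y, E) + 2  [with Y=3, E=6]  = 5
D = max(Y, W) - 4  [with Y=3, W=5]  = 1
B = -2*D - 2*Z + 2  [with D=1, Z=-1]  = 2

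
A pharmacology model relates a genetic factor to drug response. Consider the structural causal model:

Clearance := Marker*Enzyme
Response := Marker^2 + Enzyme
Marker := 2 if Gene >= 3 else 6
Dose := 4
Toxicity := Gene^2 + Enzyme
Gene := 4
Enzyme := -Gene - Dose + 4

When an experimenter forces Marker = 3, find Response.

5

Intervening sets Marker = 3 and removes its equation (Marker := 2 if Gene >= 3 else 6).
Enzyme = -Gene - Dose + 4  [with Gene=4, Dose=4]  = -4
Response = Marker^2 + Enzyme  [with Marker=3, Enzyme=-4]  = 5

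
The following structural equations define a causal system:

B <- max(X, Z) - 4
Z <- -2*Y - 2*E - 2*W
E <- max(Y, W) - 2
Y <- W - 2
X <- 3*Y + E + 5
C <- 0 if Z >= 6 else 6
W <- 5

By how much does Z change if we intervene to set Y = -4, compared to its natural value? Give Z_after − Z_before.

14

Under do(Y=-4), the mechanism Y <- W - 2 is discarded; Y is fixed at -4.
E = max(Y, W) - 2  [with Y=-4, W=5]  = 3
Z = -2*Y - 2*E - 2*W  [with Y=-4, E=3, W=5]  = -8
Without intervention: Y = W - 2  [with W=5]  = 3; E = max(Y, W) - 2  [with Y=3, W=5]  = 3; Z = -2*Y - 2*E - 2*W  [with Y=3, E=3, W=5]  = -22.
Change = -8 − (-22) = 14.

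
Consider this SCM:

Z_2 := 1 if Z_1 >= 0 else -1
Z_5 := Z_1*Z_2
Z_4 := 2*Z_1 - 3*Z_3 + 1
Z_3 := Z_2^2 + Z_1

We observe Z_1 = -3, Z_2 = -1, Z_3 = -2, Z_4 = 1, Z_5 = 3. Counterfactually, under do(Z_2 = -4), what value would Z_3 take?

13

The intervention breaks the incoming arrows to Z_2: Z_2 := 1 if Z_1 >= 0 else -1 no longer applies, and Z_2 = -4.
Z_3 = Z_2^2 + Z_1  [with Z_2=-4, Z_1=-3]  = 13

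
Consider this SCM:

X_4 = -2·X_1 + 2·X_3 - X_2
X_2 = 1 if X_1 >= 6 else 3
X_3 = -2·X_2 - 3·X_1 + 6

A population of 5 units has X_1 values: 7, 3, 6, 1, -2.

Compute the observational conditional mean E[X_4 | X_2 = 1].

-45

E[X_4|X_2=1] averages over only the 2 units with X_2=1 (X_1 = 7, 6): X_4 = -49, -41, mean -45.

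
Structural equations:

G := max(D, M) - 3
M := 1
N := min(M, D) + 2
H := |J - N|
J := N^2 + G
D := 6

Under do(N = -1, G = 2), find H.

The joint intervention fixes N = -1, G = 2, removing each variable's own equation.
J = N^2 + G  [with N=-1, G=2]  = 3
H = |J - N|  [with J=3, N=-1]  = 4

4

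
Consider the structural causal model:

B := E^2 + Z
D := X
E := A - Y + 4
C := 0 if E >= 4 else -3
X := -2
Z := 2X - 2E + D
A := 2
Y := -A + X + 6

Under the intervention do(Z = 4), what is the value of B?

Intervening sets Z = 4 and removes its equation (Z := 2X - 2E + D).
Y = -A + X + 6  [with A=2, X=-2]  = 2
E = A - Y + 4  [with A=2, Y=2]  = 4
B = E^2 + Z  [with E=4, Z=4]  = 20

20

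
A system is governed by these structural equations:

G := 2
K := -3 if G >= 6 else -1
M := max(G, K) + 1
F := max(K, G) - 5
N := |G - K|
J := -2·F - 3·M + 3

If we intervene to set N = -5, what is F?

The intervention breaks the incoming arrows to N: N := |G - K| no longer applies, and N = -5.
Since F is not a descendant of the intervened variable, it is unaffected.
K = -3 if G >= 6 else -1  [with G=2]  = -1
F = max(K, G) - 5  [with K=-1, G=2]  = -3

-3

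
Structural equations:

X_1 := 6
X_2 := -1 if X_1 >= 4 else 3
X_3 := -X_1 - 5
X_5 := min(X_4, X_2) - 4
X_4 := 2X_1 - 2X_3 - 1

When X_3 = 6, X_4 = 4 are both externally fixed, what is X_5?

Setting X_3 = 6, X_4 = 4 by intervention discards those variables' equations.
X_2 = -1 if X_1 >= 4 else 3  [with X_1=6]  = -1
X_5 = min(X_4, X_2) - 4  [with X_4=4, X_2=-1]  = -5

-5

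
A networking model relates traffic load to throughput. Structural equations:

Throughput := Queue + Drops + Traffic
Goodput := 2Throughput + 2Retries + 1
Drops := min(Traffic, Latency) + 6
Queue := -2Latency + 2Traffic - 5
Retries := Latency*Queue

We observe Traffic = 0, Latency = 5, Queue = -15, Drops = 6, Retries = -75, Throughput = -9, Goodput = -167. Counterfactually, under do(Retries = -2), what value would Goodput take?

Under do(Retries=-2), the mechanism Retries := Latency*Queue is discarded; Retries is fixed at -2.
Queue = -2Latency + 2Traffic - 5  [with Latency=5, Traffic=0]  = -15
Drops = min(Traffic, Latency) + 6  [with Traffic=0, Latency=5]  = 6
Throughput = Queue + Drops + Traffic  [with Queue=-15, Drops=6, Traffic=0]  = -9
Goodput = 2Throughput + 2Retries + 1  [with Throughput=-9, Retries=-2]  = -21

-21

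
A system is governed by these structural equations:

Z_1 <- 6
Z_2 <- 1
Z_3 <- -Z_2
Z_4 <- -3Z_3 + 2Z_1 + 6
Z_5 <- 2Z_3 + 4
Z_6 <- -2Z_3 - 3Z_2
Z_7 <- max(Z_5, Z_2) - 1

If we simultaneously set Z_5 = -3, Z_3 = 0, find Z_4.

18

Under do(Z_5 = -3, Z_3 = 0), each intervened variable's structural equation is replaced by its fixed value.
Z_4 = -3Z_3 + 2Z_1 + 6  [with Z_3=0, Z_1=6]  = 18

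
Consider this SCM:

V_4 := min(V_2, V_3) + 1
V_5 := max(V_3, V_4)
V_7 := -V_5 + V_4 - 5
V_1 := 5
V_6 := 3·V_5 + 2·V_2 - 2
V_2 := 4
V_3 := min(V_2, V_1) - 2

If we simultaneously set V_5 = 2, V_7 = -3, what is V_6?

Under do(V_5 = 2, V_7 = -3), each intervened variable's structural equation is replaced by its fixed value.
V_6 = 3·V_5 + 2·V_2 - 2  [with V_5=2, V_2=4]  = 12

12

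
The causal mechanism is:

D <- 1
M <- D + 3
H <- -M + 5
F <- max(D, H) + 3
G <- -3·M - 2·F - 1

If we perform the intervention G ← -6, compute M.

Under do(G=-6), the mechanism G <- -3·M - 2·F - 1 is discarded; G is fixed at -6.
No directed path runs from G to M, so M keeps its natural value.
M = D + 3  [with D=1]  = 4

4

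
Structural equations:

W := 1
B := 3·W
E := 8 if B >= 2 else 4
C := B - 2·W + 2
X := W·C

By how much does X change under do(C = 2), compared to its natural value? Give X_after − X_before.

-1

Intervening sets C = 2 and removes its equation (C := B - 2·W + 2).
X = W·C  [with W=1, C=2]  = 2
Without intervention: B = 3·W  [with W=1]  = 3; C = B - 2·W + 2  [with B=3, W=1]  = 3; X = W·C  [with W=1, C=3]  = 3.
Change = 2 − 3 = -1.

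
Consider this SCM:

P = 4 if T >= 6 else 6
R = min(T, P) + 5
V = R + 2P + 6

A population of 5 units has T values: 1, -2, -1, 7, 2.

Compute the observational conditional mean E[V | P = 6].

23

Conditioning on P=6 selects the 4 unit(s) with T ∈ {1, -2, -1, 2}. Their V values: 24, 21, 22, 25. Mean = 23.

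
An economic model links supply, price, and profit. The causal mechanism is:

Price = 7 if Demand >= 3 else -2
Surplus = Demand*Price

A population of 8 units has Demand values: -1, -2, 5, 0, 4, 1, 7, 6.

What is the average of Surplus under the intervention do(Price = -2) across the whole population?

Every unit gets Price=-2 under the intervention. Surplus values become 2, 4, -10, 0, -8, -2, -14, -12; E[Surplus|do(Price=-2)] = -5.

-5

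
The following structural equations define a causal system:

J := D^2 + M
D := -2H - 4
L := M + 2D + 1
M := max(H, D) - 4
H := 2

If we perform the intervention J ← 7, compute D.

-8

The intervention breaks the incoming arrows to J: J := D^2 + M no longer applies, and J = 7.
Since D is not a descendant of the intervened variable, it is unaffected.
D = -2H - 4  [with H=2]  = -8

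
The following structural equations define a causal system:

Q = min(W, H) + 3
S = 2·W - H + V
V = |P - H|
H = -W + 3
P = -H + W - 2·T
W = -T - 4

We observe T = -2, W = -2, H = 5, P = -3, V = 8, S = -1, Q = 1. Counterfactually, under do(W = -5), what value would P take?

-9

Under do(W=-5), the mechanism W = -T - 4 is discarded; W is fixed at -5.
H = -W + 3  [with W=-5]  = 8
P = -H + W - 2·T  [with H=8, W=-5, T=-2]  = -9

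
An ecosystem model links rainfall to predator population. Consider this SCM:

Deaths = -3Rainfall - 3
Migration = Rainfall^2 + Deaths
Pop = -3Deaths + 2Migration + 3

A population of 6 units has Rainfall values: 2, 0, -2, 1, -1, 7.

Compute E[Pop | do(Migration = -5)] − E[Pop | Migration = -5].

The intervention sets Migration=-5 in all 6 units regardless of Rainfall. Recomputing Pop per unit gives 20, 2, -16, 11, -7, 65; average 12.5.
E[Pop|Migration=-5] averages over only the 2 units with Migration=-5 (Rainfall = 2, 1): Pop = 20, 11, mean 15.5.
Difference = 12.5 − 15.5 = -3.

-3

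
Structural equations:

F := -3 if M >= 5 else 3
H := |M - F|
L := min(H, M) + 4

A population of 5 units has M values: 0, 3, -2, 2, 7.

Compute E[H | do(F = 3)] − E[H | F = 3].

0.35

Every unit gets F=3 under the intervention. H values become 3, 0, 5, 1, 4; E[H|do(F=3)] = 2.6.
E[H|F=3] averages over only the 4 units with F=3 (M = 0, 3, -2, 2): H = 3, 0, 5, 1, mean 2.25.
Difference = 2.6 − 2.25 = 0.35.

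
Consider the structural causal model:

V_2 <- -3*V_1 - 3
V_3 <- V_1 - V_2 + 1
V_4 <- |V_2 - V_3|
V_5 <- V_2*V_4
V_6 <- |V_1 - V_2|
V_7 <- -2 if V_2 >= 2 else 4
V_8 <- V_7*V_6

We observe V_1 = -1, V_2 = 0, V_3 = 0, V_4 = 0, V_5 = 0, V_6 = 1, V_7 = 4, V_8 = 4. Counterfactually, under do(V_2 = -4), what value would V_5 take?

-32

do(V_2=-4) replaces the equation V_2 <- -3*V_1 - 3 with the constant V_2 = -4.
V_3 = V_1 - V_2 + 1  [with V_1=-1, V_2=-4]  = 4
V_4 = |V_2 - V_3|  [with V_2=-4, V_3=4]  = 8
V_5 = V_2*V_4  [with V_2=-4, V_4=8]  = -32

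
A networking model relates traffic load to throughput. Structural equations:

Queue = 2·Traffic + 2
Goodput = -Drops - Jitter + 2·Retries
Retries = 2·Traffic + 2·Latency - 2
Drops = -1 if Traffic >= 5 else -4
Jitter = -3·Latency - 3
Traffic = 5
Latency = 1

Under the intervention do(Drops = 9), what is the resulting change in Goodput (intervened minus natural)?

-10

The intervention breaks the incoming arrows to Drops: Drops = -1 if Traffic >= 5 else -4 no longer applies, and Drops = 9.
Retries = 2·Traffic + 2·Latency - 2  [with Traffic=5, Latency=1]  = 10
Jitter = -3·Latency - 3  [with Latency=1]  = -6
Goodput = -Drops - Jitter + 2·Retries  [with Drops=9, Jitter=-6, Retries=10]  = 17
Without intervention: Drops = -1 if Traffic >= 5 else -4  [with Traffic=5]  = -1; Retries = 2·Traffic + 2·Latency - 2  [with Traffic=5, Latency=1]  = 10; Jitter = -3·Latency - 3  [with Latency=1]  = -6; Goodput = -Drops - Jitter + 2·Retries  [with Drops=-1, Jitter=-6, Retries=10]  = 27.
Change = 17 − 27 = -10.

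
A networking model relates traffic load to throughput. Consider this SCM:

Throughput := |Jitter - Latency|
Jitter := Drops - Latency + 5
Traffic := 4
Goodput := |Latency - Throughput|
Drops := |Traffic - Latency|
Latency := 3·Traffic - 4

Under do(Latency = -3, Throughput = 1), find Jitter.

15

The joint intervention fixes Latency = -3, Throughput = 1, removing each variable's own equation.
Drops = |Traffic - Latency|  [with Traffic=4, Latency=-3]  = 7
Jitter = Drops - Latency + 5  [with Drops=7, Latency=-3]  = 15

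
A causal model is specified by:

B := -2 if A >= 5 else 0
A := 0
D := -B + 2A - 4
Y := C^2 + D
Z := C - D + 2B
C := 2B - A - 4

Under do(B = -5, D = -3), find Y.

193

Under do(B = -5, D = -3), each intervened variable's structural equation is replaced by its fixed value.
C = 2B - A - 4  [with B=-5, A=0]  = -14
Y = C^2 + D  [with C=-14, D=-3]  = 193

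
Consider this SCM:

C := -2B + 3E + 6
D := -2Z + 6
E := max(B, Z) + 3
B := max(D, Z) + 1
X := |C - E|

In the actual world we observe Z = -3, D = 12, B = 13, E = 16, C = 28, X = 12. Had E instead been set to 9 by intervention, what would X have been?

Under do(E=9), the mechanism E := max(B, Z) + 3 is discarded; E is fixed at 9.
D = -2Z + 6  [with Z=-3]  = 12
B = max(D, Z) + 1  [with D=12, Z=-3]  = 13
C = -2B + 3E + 6  [with B=13, E=9]  = 7
X = |C - E|  [with C=7, E=9]  = 2

2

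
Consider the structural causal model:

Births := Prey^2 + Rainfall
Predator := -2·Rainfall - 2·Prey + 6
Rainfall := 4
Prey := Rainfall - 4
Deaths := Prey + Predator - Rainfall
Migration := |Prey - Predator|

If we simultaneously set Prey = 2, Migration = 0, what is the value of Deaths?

-8

Setting Prey = 2, Migration = 0 by intervention discards those variables' equations.
Predator = -2·Rainfall - 2·Prey + 6  [with Rainfall=4, Prey=2]  = -6
Deaths = Prey + Predator - Rainfall  [with Prey=2, Predator=-6, Rainfall=4]  = -8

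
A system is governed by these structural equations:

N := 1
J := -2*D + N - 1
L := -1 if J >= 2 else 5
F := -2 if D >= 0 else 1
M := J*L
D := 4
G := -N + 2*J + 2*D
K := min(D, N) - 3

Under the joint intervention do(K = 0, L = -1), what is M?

Under do(K = 0, L = -1), each intervened variable's structural equation is replaced by its fixed value.
J = -2*D + N - 1  [with D=4, N=1]  = -8
M = J*L  [with J=-8, L=-1]  = 8

8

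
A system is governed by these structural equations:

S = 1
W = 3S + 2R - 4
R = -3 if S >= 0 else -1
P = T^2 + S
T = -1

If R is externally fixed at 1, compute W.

1

Intervening sets R = 1 and removes its equation (R = -3 if S >= 0 else -1).
W = 3S + 2R - 4  [with S=1, R=1]  = 1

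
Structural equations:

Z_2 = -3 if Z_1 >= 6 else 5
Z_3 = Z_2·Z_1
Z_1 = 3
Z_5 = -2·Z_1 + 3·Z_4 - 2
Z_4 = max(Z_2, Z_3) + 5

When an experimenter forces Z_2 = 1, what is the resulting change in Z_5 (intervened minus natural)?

-36

do(Z_2=1) replaces the equation Z_2 = -3 if Z_1 >= 6 else 5 with the constant Z_2 = 1.
Z_3 = Z_2·Z_1  [with Z_2=1, Z_1=3]  = 3
Z_4 = max(Z_2, Z_3) + 5  [with Z_2=1, Z_3=3]  = 8
Z_5 = -2·Z_1 + 3·Z_4 - 2  [with Z_1=3, Z_4=8]  = 16
Without intervention: Z_2 = -3 if Z_1 >= 6 else 5  [with Z_1=3]  = 5; Z_3 = Z_2·Z_1  [with Z_2=5, Z_1=3]  = 15; Z_4 = max(Z_2, Z_3) + 5  [with Z_2=5, Z_3=15]  = 20; Z_5 = -2·Z_1 + 3·Z_4 - 2  [with Z_1=3, Z_4=20]  = 52.
Change = 16 − 52 = -36.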